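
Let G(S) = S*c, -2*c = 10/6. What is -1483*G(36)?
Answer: 44490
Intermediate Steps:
c = -⅚ (c = -5/6 = -½*5/3 = -⅚ ≈ -0.83333)
G(S) = -5*S/6 (G(S) = S*(-⅚) = -5*S/6)
-1483*G(36) = -(-7415)*36/6 = -1483*(-30) = 44490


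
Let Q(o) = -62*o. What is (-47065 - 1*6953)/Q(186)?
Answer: 9003/1922 ≈ 4.6842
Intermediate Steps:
(-47065 - 1*6953)/Q(186) = (-47065 - 1*6953)/((-62*186)) = (-47065 - 6953)/(-11532) = -54018*(-1/11532) = 9003/1922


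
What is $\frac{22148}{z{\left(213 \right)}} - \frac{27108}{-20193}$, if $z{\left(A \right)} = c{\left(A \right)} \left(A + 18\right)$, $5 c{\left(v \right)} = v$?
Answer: $\frac{169998464}{47312199} \approx 3.5931$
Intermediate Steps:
$c{\left(v \right)} = \frac{v}{5}$
$z{\left(A \right)} = \frac{A \left(18 + A\right)}{5}$ ($z{\left(A \right)} = \frac{A}{5} \left(A + 18\right) = \frac{A}{5} \left(18 + A\right) = \frac{A \left(18 + A\right)}{5}$)
$\frac{22148}{z{\left(213 \right)}} - \frac{27108}{-20193} = \frac{22148}{\frac{1}{5} \cdot 213 \left(18 + 213\right)} - \frac{27108}{-20193} = \frac{22148}{\frac{1}{5} \cdot 213 \cdot 231} - - \frac{9036}{6731} = \frac{22148}{\frac{49203}{5}} + \frac{9036}{6731} = 22148 \cdot \frac{5}{49203} + \frac{9036}{6731} = \frac{15820}{7029} + \frac{9036}{6731} = \frac{169998464}{47312199}$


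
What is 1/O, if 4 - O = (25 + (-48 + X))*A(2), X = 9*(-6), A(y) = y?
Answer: 1/158 ≈ 0.0063291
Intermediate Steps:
X = -54
O = 158 (O = 4 - (25 + (-48 - 54))*2 = 4 - (25 - 102)*2 = 4 - (-77)*2 = 4 - 1*(-154) = 4 + 154 = 158)
1/O = 1/158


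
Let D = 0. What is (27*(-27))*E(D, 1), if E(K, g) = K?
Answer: 0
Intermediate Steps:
(27*(-27))*E(D, 1) = (27*(-27))*0 = -729*0 = 0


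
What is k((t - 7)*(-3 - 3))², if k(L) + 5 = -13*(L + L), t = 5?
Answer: 100489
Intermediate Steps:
k(L) = -5 - 26*L (k(L) = -5 - 13*(L + L) = -5 - 26*L)
k((t - 7)*(-3 - 3))² = (-5 - 26*(5 - 7)*(-3 - 3))² = (-5 - (-52)*(-6))² = (-5 - 26*12)² = (-5 - 312)² = (-317)² = 100489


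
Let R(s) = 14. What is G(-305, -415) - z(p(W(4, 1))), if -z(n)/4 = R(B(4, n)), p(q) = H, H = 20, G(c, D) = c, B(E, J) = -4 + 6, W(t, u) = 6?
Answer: -249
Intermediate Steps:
B(E, J) = 2
p(q) = 20
z(n) = -56 (z(n) = -4*14 = -56)
G(-305, -415) - z(p(W(4, 1))) = -305 - 1*(-56) = -305 + 56 = -249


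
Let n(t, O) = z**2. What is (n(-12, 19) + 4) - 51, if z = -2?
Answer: -43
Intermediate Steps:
n(t, O) = 4 (n(t, O) = (-2)**2 = 4)
(n(-12, 19) + 4) - 51 = (4 + 4) - 51 = 8 - 51 = -43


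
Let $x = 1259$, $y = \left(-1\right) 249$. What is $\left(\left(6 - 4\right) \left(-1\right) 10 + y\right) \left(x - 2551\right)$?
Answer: $347548$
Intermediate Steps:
$y = -249$
$\left(\left(6 - 4\right) \left(-1\right) 10 + y\right) \left(x - 2551\right) = \left(\left(6 - 4\right) \left(-1\right) 10 - 249\right) \left(1259 - 2551\right) = \left(2 \left(-1\right) 10 - 249\right) \left(-1292\right) = \left(\left(-2\right) 10 - 249\right) \left(-1292\right) = \left(-20 - 249\right) \left(-1292\right) = \left(-269\right) \left(-1292\right) = 347548$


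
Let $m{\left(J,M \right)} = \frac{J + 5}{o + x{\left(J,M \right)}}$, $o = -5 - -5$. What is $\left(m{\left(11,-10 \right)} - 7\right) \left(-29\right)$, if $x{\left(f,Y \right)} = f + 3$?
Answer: $\frac{1189}{7} \approx 169.86$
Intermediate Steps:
$o = 0$ ($o = -5 + 5 = 0$)
$x{\left(f,Y \right)} = 3 + f$
$m{\left(J,M \right)} = \frac{5 + J}{3 + J}$ ($m{\left(J,M \right)} = \frac{J + 5}{0 + \left(3 + J\right)} = \frac{5 + J}{3 + J}$)
$\left(m{\left(11,-10 \right)} - 7\right) \left(-29\right) = \left(\frac{5 + 11}{3 + 11} - 7\right) \left(-29\right) = \left(\frac{1}{14} \cdot 16 - 7\right) \left(-29\right) = \left(\frac{8}{7} - 7\right) \left(-29\right) = \left(- \frac{41}{7}\right) \left(-29\right) = \frac{1189}{7}$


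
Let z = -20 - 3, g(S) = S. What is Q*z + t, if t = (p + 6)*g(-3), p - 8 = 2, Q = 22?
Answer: -554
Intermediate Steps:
p = 10 (p = 8 + 2 = 10)
z = -23
t = -48 (t = (10 + 6)*(-3) = 16*(-3) = -48)
Q*z + t = 22*(-23) - 48 = -506 - 48 = -554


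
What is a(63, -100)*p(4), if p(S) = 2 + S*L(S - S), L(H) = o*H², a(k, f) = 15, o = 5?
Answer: 30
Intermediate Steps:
L(H) = 5*H²
p(S) = 2 (p(S) = 2 + S*(5*(S - S)²) = 2 + S*(5*0²) = 2 + S*(5*0) = 2 + S*0 = 2 + 0 = 2)
a(63, -100)*p(4) = 15*2 = 30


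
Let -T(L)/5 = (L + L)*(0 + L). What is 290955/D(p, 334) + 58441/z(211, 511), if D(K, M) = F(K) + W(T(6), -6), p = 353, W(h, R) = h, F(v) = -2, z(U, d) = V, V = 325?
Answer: -73404733/117650 ≈ -623.92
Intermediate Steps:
z(U, d) = 325
T(L) = -10*L² (T(L) = -5*(L + L)*(0 + L) = -5*2*L*L = -10*L²)
D(K, M) = -362 (D(K, M) = -2 - 10*6² = -2 - 10*36 = -2 - 360 = -362)
290955/D(p, 334) + 58441/z(211, 511) = 290955/(-362) + 58441/325 = 290955*(-1/362) + 58441*(1/325) = -290955/362 + 58441/325 = -73404733/117650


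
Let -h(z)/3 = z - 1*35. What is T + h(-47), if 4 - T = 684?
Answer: -434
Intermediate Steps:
T = -680 (T = 4 - 1*684 = 4 - 684 = -680)
h(z) = 105 - 3*z (h(z) = -3*(z - 1*35) = -3*(z - 35) = -3*(-35 + z) = 105 - 3*z)
T + h(-47) = -680 + (105 - 3*(-47)) = -680 + (105 + 141) = -680 + 246 = -434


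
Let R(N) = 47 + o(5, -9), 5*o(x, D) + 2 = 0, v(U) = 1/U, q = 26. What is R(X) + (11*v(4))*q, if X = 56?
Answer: 1181/10 ≈ 118.10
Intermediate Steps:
o(x, D) = -⅖ (o(x, D) = -⅖ + (⅕)*0 = -⅖ + 0 = -⅖)
R(N) = 233/5 (R(N) = 47 - ⅖ = 233/5)
R(X) + (11*v(4))*q = 233/5 + (11/4)*26 = 233/5 + 143/2 = 1181/10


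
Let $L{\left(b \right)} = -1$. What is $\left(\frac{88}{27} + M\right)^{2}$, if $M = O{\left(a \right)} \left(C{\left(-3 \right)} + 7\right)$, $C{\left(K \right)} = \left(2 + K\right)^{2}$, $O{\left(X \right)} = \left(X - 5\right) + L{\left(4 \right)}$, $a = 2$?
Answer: $\frac{602176}{729} \approx 826.03$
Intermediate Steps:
$O{\left(X \right)} = -6 + X$ ($O{\left(X \right)} = \left(X - 5\right) - 1 = \left(-5 + X\right) - 1 = -6 + X$)
$M = -32$ ($M = \left(-6 + 2\right) \left(\left(2 - 3\right)^{2} + 7\right) = - 4 \left(\left(-1\right)^{2} + 7\right) = - 4 \left(1 + 7\right) = \left(-4\right) 8 = -32$)
$\left(\frac{88}{27} + M\right)^{2} = \left(\frac{88}{27} - 32\right)^{2} = \left(- \frac{776}{27}\right)^{2} = \frac{602176}{729}$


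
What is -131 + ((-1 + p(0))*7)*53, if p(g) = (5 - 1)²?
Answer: 5434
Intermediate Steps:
p(g) = 16 (p(g) = 4² = 16)
-131 + ((-1 + p(0))*7)*53 = -131 + ((-1 + 16)*7)*53 = -131 + (15*7)*53 = -131 + 105*53 = -131 + 5565 = 5434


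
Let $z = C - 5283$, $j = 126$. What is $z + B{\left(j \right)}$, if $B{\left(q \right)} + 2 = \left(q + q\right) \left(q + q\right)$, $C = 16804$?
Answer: $75023$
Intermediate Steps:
$B{\left(q \right)} = -2 + 4 q^{2}$ ($B{\left(q \right)} = -2 + \left(q + q\right) \left(q + q\right) = -2 + 2 q 2 q = -2 + 4 q^{2}$)
$z = 11521$ ($z = 16804 - 5283 = 11521$)
$z + B{\left(j \right)} = 11521 - \left(2 - 4 \cdot 126^{2}\right) = 11521 + \left(-2 + 4 \cdot 15876\right) = 11521 + \left(-2 + 63504\right) = 11521 + 63502 = 75023$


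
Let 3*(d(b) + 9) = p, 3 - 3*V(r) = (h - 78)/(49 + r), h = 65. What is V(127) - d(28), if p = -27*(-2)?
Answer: -4211/528 ≈ -7.9754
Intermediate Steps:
V(r) = 1 + 13/(3*(49 + r)) (V(r) = 1 - (65 - 78)/(3*(49 + r)) = 1 - (-13)/(3*(49 + r)) = 1 + 13/(3*(49 + r)))
p = 54
d(b) = 9 (d(b) = -9 + (1/3)*54 = -9 + 18 = 9)
V(127) - d(28) = (160/3 + 127)/(49 + 127) - 1*9 = (541/3)/176 - 9 = (1/176)*(541/3) - 9 = 541/528 - 9 = -4211/528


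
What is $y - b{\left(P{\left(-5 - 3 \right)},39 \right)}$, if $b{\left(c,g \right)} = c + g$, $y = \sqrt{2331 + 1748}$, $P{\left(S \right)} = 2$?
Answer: $-41 + \sqrt{4079} \approx 22.867$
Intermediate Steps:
$y = \sqrt{4079} \approx 63.867$
$y - b{\left(P{\left(-5 - 3 \right)},39 \right)} = \sqrt{4079} - \left(2 + 39\right) = \sqrt{4079} - 41 = -41 + \sqrt{4079}$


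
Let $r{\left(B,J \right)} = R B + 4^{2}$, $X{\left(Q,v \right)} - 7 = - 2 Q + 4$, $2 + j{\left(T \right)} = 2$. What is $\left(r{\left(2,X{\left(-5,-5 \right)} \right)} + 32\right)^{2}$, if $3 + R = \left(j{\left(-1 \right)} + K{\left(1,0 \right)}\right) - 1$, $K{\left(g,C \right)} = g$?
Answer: $1764$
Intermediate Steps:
$j{\left(T \right)} = 0$ ($j{\left(T \right)} = -2 + 2 = 0$)
$X{\left(Q,v \right)} = 11 - 2 Q$ ($X{\left(Q,v \right)} = 7 - \left(-4 + 2 Q\right) = 11 - 2 Q$)
$R = -3$ ($R = -3 + \left(\left(0 + 1\right) - 1\right) = -3 + \left(1 - 1\right) = -3 + 0 = -3$)
$r{\left(B,J \right)} = 16 - 3 B$ ($r{\left(B,J \right)} = - 3 B + 4^{2} = - 3 B + 16 = 16 - 3 B$)
$\left(r{\left(2,X{\left(-5,-5 \right)} \right)} + 32\right)^{2} = \left(\left(16 - 6\right) + 32\right)^{2} = \left(10 + 32\right)^{2} = 42^{2} = 1764$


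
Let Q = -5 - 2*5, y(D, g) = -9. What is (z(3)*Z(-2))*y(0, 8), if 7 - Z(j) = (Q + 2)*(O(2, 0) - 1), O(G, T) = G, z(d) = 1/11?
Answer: -180/11 ≈ -16.364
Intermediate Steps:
Q = -15 (Q = -5 - 10 = -15)
z(d) = 1/11
Z(j) = 20 (Z(j) = 7 - (-15 + 2)*(2 - 1) = 7 - (-13) = 7 - 1*(-13) = 7 + 13 = 20)
(z(3)*Z(-2))*y(0, 8) = ((1/11)*20)*(-9) = (20/11)*(-9) = -180/11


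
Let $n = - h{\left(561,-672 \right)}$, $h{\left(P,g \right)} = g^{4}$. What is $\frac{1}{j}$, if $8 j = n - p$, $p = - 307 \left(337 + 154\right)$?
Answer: $- \frac{8}{203927958319} \approx -3.923 \cdot 10^{-11}$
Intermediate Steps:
$n = -203928109056$ ($n = - \left(-672\right)^{4} = \left(-1\right) 203928109056 = -203928109056$)
$p = -150737$ ($p = \left(-307\right) 491 = -150737$)
$j = - \frac{203927958319}{8}$ ($j = \frac{-203928109056 - -150737}{8} = \frac{-203928109056 + 150737}{8} = \frac{1}{8} \left(-203927958319\right) = - \frac{203927958319}{8} \approx -2.5491 \cdot 10^{10}$)
$\frac{1}{j} = \frac{1}{- \frac{203927958319}{8}} = - \frac{8}{203927958319}$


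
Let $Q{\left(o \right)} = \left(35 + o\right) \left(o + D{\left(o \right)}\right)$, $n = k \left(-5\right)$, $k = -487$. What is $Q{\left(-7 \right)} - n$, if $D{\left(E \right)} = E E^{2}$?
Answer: $-12235$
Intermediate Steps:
$D{\left(E \right)} = E^{3}$
$n = 2435$ ($n = \left(-487\right) \left(-5\right) = 2435$)
$Q{\left(o \right)} = \left(35 + o\right) \left(o + o^{3}\right)$
$Q{\left(-7 \right)} - n = - 7 \left(35 - 7 + \left(-7\right)^{3} + 35 \left(-7\right)^{2}\right) - 2435 = - 7 \left(35 - 7 - 343 + 35 \cdot 49\right) - 2435 = - 7 \left(35 - 7 - 343 + 1715\right) - 2435 = \left(-7\right) 1400 - 2435 = -9800 - 2435 = -12235$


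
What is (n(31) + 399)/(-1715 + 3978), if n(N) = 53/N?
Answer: 12422/70153 ≈ 0.17707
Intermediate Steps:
(n(31) + 399)/(-1715 + 3978) = (53/31 + 399)/(-1715 + 3978) = (53*(1/31) + 399)/2263 = (53/31 + 399)*(1/2263) = (12422/31)*(1/2263) = 12422/70153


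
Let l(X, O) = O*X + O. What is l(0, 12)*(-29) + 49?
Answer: -299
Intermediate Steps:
l(X, O) = O + O*X
l(0, 12)*(-29) + 49 = (12*(1 + 0))*(-29) + 49 = (12*1)*(-29) + 49 = 12*(-29) + 49 = -348 + 49 = -299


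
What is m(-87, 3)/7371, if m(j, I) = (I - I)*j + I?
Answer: 1/2457 ≈ 0.00040700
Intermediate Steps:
m(j, I) = I (m(j, I) = 0*j + I = 0 + I = I)
m(-87, 3)/7371 = 3/7371 = 3*(1/7371) = 1/2457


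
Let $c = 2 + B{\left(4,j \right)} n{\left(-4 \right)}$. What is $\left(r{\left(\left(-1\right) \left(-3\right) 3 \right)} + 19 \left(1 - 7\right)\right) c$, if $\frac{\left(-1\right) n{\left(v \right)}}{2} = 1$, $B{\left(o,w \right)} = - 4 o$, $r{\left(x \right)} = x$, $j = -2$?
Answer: $-3570$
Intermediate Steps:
$n{\left(v \right)} = -2$ ($n{\left(v \right)} = \left(-2\right) 1 = -2$)
$c = 34$ ($c = 2 + \left(-4\right) 4 \left(-2\right) = 2 - -32 = 2 + 32 = 34$)
$\left(r{\left(\left(-1\right) \left(-3\right) 3 \right)} + 19 \left(1 - 7\right)\right) c = \left(\left(-1\right) \left(-3\right) 3 + 19 \left(1 - 7\right)\right) 34 = \left(3 \cdot 3 + 19 \left(1 - 7\right)\right) 34 = \left(9 + 19 \left(-6\right)\right) 34 = \left(9 - 114\right) 34 = \left(-105\right) 34 = -3570$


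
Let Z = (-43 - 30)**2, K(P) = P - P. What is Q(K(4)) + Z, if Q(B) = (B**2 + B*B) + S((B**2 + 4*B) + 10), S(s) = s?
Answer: 5339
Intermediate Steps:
K(P) = 0
Z = 5329 (Z = (-73)**2 = 5329)
Q(B) = 10 + 3*B**2 + 4*B (Q(B) = (B**2 + B*B) + ((B**2 + 4*B) + 10) = (B**2 + B**2) + (10 + B**2 + 4*B) = 2*B**2 + (10 + B**2 + 4*B) = 10 + 3*B**2 + 4*B)
Q(K(4)) + Z = (10 + 3*0**2 + 4*0) + 5329 = (10 + 3*0 + 0) + 5329 = (10 + 0 + 0) + 5329 = 10 + 5329 = 5339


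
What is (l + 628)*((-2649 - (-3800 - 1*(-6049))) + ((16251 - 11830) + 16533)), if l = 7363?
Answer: 128303496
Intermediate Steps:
(l + 628)*((-2649 - (-3800 - 1*(-6049))) + ((16251 - 11830) + 16533)) = (7363 + 628)*((-2649 - (-3800 - 1*(-6049))) + ((16251 - 11830) + 16533)) = 7991*((-2649 - (-3800 + 6049)) + (4421 + 16533)) = 7991*((-2649 - 1*2249) + 20954) = 7991*((-2649 - 2249) + 20954) = 7991*(-4898 + 20954) = 7991*16056 = 128303496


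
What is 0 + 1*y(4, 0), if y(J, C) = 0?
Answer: 0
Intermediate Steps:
0 + 1*y(4, 0) = 0 + 1*0 = 0 + 0 = 0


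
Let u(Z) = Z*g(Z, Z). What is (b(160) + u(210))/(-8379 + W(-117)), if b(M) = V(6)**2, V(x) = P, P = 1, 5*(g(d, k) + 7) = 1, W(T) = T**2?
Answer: -1427/5310 ≈ -0.26874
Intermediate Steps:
g(d, k) = -34/5 (g(d, k) = -7 + (1/5)*1 = -7 + 1/5 = -34/5)
u(Z) = -34*Z/5 (u(Z) = Z*(-34/5) = -34*Z/5)
V(x) = 1
b(M) = 1 (b(M) = 1**2 = 1)
(b(160) + u(210))/(-8379 + W(-117)) = (1 - 34/5*210)/(-8379 + (-117)**2) = (1 - 1428)/(-8379 + 13689) = -1427/5310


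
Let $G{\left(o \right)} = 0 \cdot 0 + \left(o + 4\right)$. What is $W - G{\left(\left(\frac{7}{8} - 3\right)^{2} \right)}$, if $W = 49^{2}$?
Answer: $\frac{153119}{64} \approx 2392.5$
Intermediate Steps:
$G{\left(o \right)} = 4 + o$ ($G{\left(o \right)} = 0 + \left(4 + o\right) = 4 + o$)
$W = 2401$
$W - G{\left(\left(\frac{7}{8} - 3\right)^{2} \right)} = 2401 - \left(4 + \left(\frac{7}{8} - 3\right)^{2}\right) = 2401 - \left(4 + \left(- \frac{17}{8}\right)^{2}\right) = 2401 - \left(4 + \frac{289}{64}\right) = 2401 - \frac{545}{64} = \frac{153119}{64}$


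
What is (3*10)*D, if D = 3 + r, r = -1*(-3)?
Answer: 180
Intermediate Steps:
r = 3
D = 6 (D = 3 + 3 = 6)
(3*10)*D = (3*10)*6 = 30*6 = 180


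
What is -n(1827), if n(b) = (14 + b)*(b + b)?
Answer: -6727014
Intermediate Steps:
n(b) = 2*b*(14 + b) (n(b) = (14 + b)*(2*b) = 2*b*(14 + b))
-n(1827) = -2*1827*(14 + 1827) = -2*1827*1841 = -1*6727014 = -6727014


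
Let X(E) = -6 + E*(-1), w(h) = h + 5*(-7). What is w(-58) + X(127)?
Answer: -226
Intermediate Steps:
w(h) = -35 + h (w(h) = h - 35 = -35 + h)
X(E) = -6 - E
w(-58) + X(127) = (-35 - 58) + (-6 - 1*127) = -93 + (-6 - 127) = -93 - 133 = -226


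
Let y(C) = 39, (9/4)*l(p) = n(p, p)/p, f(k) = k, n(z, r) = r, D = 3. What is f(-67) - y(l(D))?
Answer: -106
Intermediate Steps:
l(p) = 4/9 (l(p) = 4*(p/p)/9 = (4/9)*1 = 4/9)
f(-67) - y(l(D)) = -67 - 1*39 = -67 - 39 = -106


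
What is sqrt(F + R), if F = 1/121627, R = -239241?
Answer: I*sqrt(3539122527347462)/121627 ≈ 489.12*I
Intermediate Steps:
F = 1/121627 ≈ 8.2219e-6
sqrt(F + R) = sqrt(1/121627 - 239241) = sqrt(-29098165106/121627) = I*sqrt(3539122527347462)/121627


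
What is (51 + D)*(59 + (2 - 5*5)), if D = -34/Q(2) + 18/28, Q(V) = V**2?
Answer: 10872/7 ≈ 1553.1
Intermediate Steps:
D = -55/7 (D = -34/(2**2) + 18/28 = -34/4 + 18*(1/28) = -34*1/4 + 9/14 = -17/2 + 9/14 = -55/7 ≈ -7.8571)
(51 + D)*(59 + (2 - 5*5)) = (51 - 55/7)*(59 + (2 - 5*5)) = 302*(59 + (2 - 25))/7 = 302*(59 - 23)/7 = (302/7)*36 = 10872/7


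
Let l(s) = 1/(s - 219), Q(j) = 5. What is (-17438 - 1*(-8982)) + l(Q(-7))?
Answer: -1809585/214 ≈ -8456.0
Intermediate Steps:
l(s) = 1/(-219 + s)
(-17438 - 1*(-8982)) + l(Q(-7)) = (-17438 - 1*(-8982)) + 1/(-219 + 5) = (-17438 + 8982) + 1/(-214) = -8456 - 1/214 = -1809585/214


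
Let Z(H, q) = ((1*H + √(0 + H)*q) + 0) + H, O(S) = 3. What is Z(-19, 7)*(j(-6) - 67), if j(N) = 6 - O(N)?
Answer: 2432 - 448*I*√19 ≈ 2432.0 - 1952.8*I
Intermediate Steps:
j(N) = 3 (j(N) = 6 - 1*3 = 6 - 3 = 3)
Z(H, q) = 2*H + q*√H (Z(H, q) = ((H + √H*q) + 0) + H = ((H + q*√H) + 0) + H = (H + q*√H) + H = 2*H + q*√H)
Z(-19, 7)*(j(-6) - 67) = (2*(-19) + 7*√(-19))*(3 - 67) = (-38 + 7*(I*√19))*(-64) = (-38 + 7*I*√19)*(-64) = 2432 - 448*I*√19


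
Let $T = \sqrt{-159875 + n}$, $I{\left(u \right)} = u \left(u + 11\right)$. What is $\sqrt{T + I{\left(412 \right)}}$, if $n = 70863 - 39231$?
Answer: $\sqrt{174276 + i \sqrt{128243}} \approx 417.46 + 0.429 i$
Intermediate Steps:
$n = 31632$ ($n = 70863 - 39231 = 31632$)
$I{\left(u \right)} = u \left(11 + u\right)$
$T = i \sqrt{128243}$ ($T = \sqrt{-159875 + 31632} = \sqrt{-128243} = i \sqrt{128243} \approx 358.11 i$)
$\sqrt{T + I{\left(412 \right)}} = \sqrt{i \sqrt{128243} + 412 \left(11 + 412\right)} = \sqrt{i \sqrt{128243} + 412 \cdot 423} = \sqrt{i \sqrt{128243} + 174276} = \sqrt{174276 + i \sqrt{128243}}$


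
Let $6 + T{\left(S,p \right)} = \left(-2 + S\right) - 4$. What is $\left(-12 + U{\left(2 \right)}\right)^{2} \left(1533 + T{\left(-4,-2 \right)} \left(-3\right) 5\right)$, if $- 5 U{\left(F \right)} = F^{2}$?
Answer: $\frac{7262208}{25} \approx 2.9049 \cdot 10^{5}$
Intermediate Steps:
$T{\left(S,p \right)} = -12 + S$ ($T{\left(S,p \right)} = -6 + \left(\left(-2 + S\right) - 4\right) = -6 + \left(-6 + S\right) = -12 + S$)
$U{\left(F \right)} = - \frac{F^{2}}{5}$
$\left(-12 + U{\left(2 \right)}\right)^{2} \left(1533 + T{\left(-4,-2 \right)} \left(-3\right) 5\right) = \left(-12 - \frac{2^{2}}{5}\right)^{2} \left(1533 + \left(-12 - 4\right) \left(-3\right) 5\right) = \left(-12 - \frac{4}{5}\right)^{2} \left(1533 + \left(-16\right) \left(-3\right) 5\right) = \left(-12 - \frac{4}{5}\right)^{2} \left(1533 + 48 \cdot 5\right) = \left(- \frac{64}{5}\right)^{2} \left(1533 + 240\right) = \frac{4096}{25} \cdot 1773 = \frac{7262208}{25}$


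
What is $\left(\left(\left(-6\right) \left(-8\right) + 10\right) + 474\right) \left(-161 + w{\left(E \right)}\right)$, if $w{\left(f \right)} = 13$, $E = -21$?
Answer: $-78736$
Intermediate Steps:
$\left(\left(\left(-6\right) \left(-8\right) + 10\right) + 474\right) \left(-161 + w{\left(E \right)}\right) = \left(\left(\left(-6\right) \left(-8\right) + 10\right) + 474\right) \left(-161 + 13\right) = \left(\left(48 + 10\right) + 474\right) \left(-148\right) = \left(58 + 474\right) \left(-148\right) = 532 \left(-148\right) = -78736$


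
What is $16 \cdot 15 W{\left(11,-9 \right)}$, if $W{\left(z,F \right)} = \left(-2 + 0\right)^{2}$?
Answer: $960$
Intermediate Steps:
$W{\left(z,F \right)} = 4$ ($W{\left(z,F \right)} = \left(-2\right)^{2} = 4$)
$16 \cdot 15 W{\left(11,-9 \right)} = 16 \cdot 15 \cdot 4 = 240 \cdot 4 = 960$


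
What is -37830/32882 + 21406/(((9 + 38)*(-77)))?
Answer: -5459603/772727 ≈ -7.0654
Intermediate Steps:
-37830/32882 + 21406/(((9 + 38)*(-77))) = -37830*1/32882 + 21406/((47*(-77))) = -18915/16441 + 21406/(-3619) = -18915/16441 + 21406*(-1/3619) = -18915/16441 - 278/47 = -5459603/772727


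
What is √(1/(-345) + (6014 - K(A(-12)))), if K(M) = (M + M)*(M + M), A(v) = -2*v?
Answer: √441582405/345 ≈ 60.910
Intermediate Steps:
K(M) = 4*M² (K(M) = (2*M)*(2*M) = 4*M²)
√(1/(-345) + (6014 - K(A(-12)))) = √(1/(-345) + (6014 - 4*(-2*(-12))²)) = √(-1/345 + (6014 - 4*24²)) = √(-1/345 + (6014 - 4*576)) = √(-1/345 + (6014 - 1*2304)) = √(-1/345 + (6014 - 2304)) = √(-1/345 + 3710) = √(1279949/345) = √441582405/345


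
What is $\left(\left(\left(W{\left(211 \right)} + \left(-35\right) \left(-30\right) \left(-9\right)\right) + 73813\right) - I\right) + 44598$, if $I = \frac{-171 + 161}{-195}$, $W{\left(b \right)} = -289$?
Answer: $\frac{4238206}{39} \approx 1.0867 \cdot 10^{5}$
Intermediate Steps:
$I = \frac{2}{39}$ ($I = \left(- \frac{1}{195}\right) \left(-10\right) = \frac{2}{39} \approx 0.051282$)
$\left(\left(\left(W{\left(211 \right)} + \left(-35\right) \left(-30\right) \left(-9\right)\right) + 73813\right) - I\right) + 44598 = \left(\left(\left(-289 + \left(-35\right) \left(-30\right) \left(-9\right)\right) + 73813\right) - \frac{2}{39}\right) + 44598 = \left(\left(\left(-289 + 1050 \left(-9\right)\right) + 73813\right) - \frac{2}{39}\right) + 44598 = \left(\left(\left(-289 - 9450\right) + 73813\right) - \frac{2}{39}\right) + 44598 = \left(\left(-9739 + 73813\right) - \frac{2}{39}\right) + 44598 = \left(64074 - \frac{2}{39}\right) + 44598 = \frac{2498884}{39} + 44598 = \frac{4238206}{39}$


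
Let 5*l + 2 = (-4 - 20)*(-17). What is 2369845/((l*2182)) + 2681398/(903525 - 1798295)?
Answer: 4113451008117/396334792420 ≈ 10.379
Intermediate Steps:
l = 406/5 (l = -⅖ + ((-4 - 20)*(-17))/5 = -⅖ + (-24*(-17))/5 = -⅖ + (⅕)*408 = -⅖ + 408/5 = 406/5 ≈ 81.200)
2369845/((l*2182)) + 2681398/(903525 - 1798295) = 2369845/(((406/5)*2182)) + 2681398/(903525 - 1798295) = 2369845/(885892/5) + 2681398/(-894770) = 2369845*(5/885892) + 2681398*(-1/894770) = 11849225/885892 - 1340699/447385 = 4113451008117/396334792420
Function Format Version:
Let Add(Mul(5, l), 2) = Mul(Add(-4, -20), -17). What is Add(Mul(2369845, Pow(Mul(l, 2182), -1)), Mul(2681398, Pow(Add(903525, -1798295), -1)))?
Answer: Rational(4113451008117, 396334792420) ≈ 10.379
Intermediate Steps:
l = Rational(406, 5) (l = Add(Rational(-2, 5), Mul(Rational(1, 5), Mul(Add(-4, -20), -17))) = Add(Rational(-2, 5), Mul(Rational(1, 5), Mul(-24, -17))) = Add(Rational(-2, 5), Mul(Rational(1, 5), 408)) = Add(Rational(-2, 5), Rational(408, 5)) = Rational(406, 5) ≈ 81.200)
Add(Mul(2369845, Pow(Mul(l, 2182), -1)), Mul(2681398, Pow(Add(903525, -1798295), -1))) = Add(Mul(2369845, Pow(Mul(Rational(406, 5), 2182), -1)), Mul(2681398, Pow(Add(903525, -1798295), -1))) = Add(Mul(2369845, Pow(Rational(885892, 5), -1)), Mul(2681398, Pow(-894770, -1))) = Add(Mul(2369845, Rational(5, 885892)), Mul(2681398, Rational(-1, 894770))) = Add(Rational(11849225, 885892), Rational(-1340699, 447385)) = Rational(4113451008117, 396334792420)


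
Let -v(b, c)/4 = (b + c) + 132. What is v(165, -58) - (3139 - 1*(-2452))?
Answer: -6547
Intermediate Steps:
v(b, c) = -528 - 4*b - 4*c (v(b, c) = -4*((b + c) + 132) = -4*(132 + b + c) = -528 - 4*b - 4*c)
v(165, -58) - (3139 - 1*(-2452)) = (-528 - 4*165 - 4*(-58)) - (3139 - 1*(-2452)) = (-528 - 660 + 232) - (3139 + 2452) = -956 - 1*5591 = -956 - 5591 = -6547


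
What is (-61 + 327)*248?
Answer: 65968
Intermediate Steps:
(-61 + 327)*248 = 266*248 = 65968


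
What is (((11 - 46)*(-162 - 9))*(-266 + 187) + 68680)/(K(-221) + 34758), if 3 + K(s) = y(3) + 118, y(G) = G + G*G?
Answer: -80827/6977 ≈ -11.585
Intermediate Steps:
y(G) = G + G**2
K(s) = 127 (K(s) = -3 + (3*(1 + 3) + 118) = -3 + (3*4 + 118) = -3 + (12 + 118) = -3 + 130 = 127)
(((11 - 46)*(-162 - 9))*(-266 + 187) + 68680)/(K(-221) + 34758) = (((11 - 46)*(-162 - 9))*(-266 + 187) + 68680)/(127 + 34758) = (-35*(-171)*(-79) + 68680)/34885 = (5985*(-79) + 68680)*(1/34885) = (-472815 + 68680)*(1/34885) = -404135*1/34885 = -80827/6977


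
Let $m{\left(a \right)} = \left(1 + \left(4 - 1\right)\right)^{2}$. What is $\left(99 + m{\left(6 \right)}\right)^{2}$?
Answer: $13225$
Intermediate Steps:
$m{\left(a \right)} = 16$ ($m{\left(a \right)} = \left(1 + 3\right)^{2} = 4^{2} = 16$)
$\left(99 + m{\left(6 \right)}\right)^{2} = \left(99 + 16\right)^{2} = 115^{2} = 13225$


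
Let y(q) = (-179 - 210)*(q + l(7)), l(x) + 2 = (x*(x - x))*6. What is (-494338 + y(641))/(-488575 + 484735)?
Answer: 742909/3840 ≈ 193.47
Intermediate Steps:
l(x) = -2 (l(x) = -2 + (x*(x - x))*6 = -2 + (x*0)*6 = -2 + 0*6 = -2 + 0 = -2)
y(q) = 778 - 389*q (y(q) = (-179 - 210)*(q - 2) = -389*(-2 + q) = 778 - 389*q)
(-494338 + y(641))/(-488575 + 484735) = (-494338 + (778 - 389*641))/(-488575 + 484735) = (-494338 + (778 - 249349))/(-3840) = (-494338 - 248571)*(-1/3840) = -742909*(-1/3840) = 742909/3840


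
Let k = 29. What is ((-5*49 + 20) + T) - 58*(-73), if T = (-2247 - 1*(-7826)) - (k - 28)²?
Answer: 9587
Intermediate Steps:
T = 5578 (T = (-2247 - 1*(-7826)) - (29 - 28)² = (-2247 + 7826) - 1*1² = 5579 - 1*1 = 5579 - 1 = 5578)
((-5*49 + 20) + T) - 58*(-73) = ((-5*49 + 20) + 5578) - 58*(-73) = ((-245 + 20) + 5578) + 4234 = (-225 + 5578) + 4234 = 5353 + 4234 = 9587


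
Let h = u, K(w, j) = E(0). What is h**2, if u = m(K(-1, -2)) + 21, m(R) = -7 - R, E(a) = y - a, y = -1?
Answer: 225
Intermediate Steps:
E(a) = -1 - a
K(w, j) = -1 (K(w, j) = -1 - 1*0 = -1 + 0 = -1)
u = 15 (u = (-7 - 1*(-1)) + 21 = (-7 + 1) + 21 = -6 + 21 = 15)
h = 15
h**2 = 15**2 = 225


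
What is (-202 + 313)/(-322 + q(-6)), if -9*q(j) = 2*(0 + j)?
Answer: -9/26 ≈ -0.34615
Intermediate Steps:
q(j) = -2*j/9 (q(j) = -2*(0 + j)/9 = -2*j/9)
(-202 + 313)/(-322 + q(-6)) = (-202 + 313)/(-322 - 2/9*(-6)) = 111/(-322 + 4/3) = 111/(-962/3) = 111*(-3/962) = -9/26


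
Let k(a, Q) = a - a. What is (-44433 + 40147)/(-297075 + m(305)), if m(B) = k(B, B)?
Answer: 4286/297075 ≈ 0.014427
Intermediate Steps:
k(a, Q) = 0
m(B) = 0
(-44433 + 40147)/(-297075 + m(305)) = (-44433 + 40147)/(-297075 + 0) = -4286/(-297075) = -4286*(-1/297075) = 4286/297075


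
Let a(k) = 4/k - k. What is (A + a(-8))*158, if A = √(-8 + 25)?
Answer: 1185 + 158*√17 ≈ 1836.5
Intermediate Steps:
a(k) = -k + 4/k
A = √17 ≈ 4.1231
(A + a(-8))*158 = (√17 + (-1*(-8) + 4/(-8)))*158 = (√17 + (8 + 4*(-⅛)))*158 = (√17 + (8 - ½))*158 = (√17 + 15/2)*158 = (15/2 + √17)*158 = 1185 + 158*√17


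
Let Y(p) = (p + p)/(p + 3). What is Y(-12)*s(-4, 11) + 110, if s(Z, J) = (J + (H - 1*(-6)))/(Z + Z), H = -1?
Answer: 314/3 ≈ 104.67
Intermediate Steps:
Y(p) = 2*p/(3 + p) (Y(p) = (2*p)/(3 + p) = 2*p/(3 + p))
s(Z, J) = (5 + J)/(2*Z) (s(Z, J) = (J + (-1 - 1*(-6)))/(Z + Z) = (J + (-1 + 6))/((2*Z)) = (J + 5)*(1/(2*Z)) = (5 + J)*(1/(2*Z)) = (5 + J)/(2*Z))
Y(-12)*s(-4, 11) + 110 = (2*(-12)/(3 - 12))*((1/2)*(5 + 11)/(-4)) + 110 = (2*(-12)/(-9))*((1/2)*(-1/4)*16) + 110 = (2*(-12)*(-1/9))*(-2) + 110 = (8/3)*(-2) + 110 = -16/3 + 110 = 314/3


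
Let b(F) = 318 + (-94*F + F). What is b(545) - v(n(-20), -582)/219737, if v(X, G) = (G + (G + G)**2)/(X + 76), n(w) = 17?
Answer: -343092749287/6811847 ≈ -50367.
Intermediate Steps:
v(X, G) = (G + 4*G**2)/(76 + X) (v(X, G) = (G + (2*G)**2)/(76 + X) = (G + 4*G**2)/(76 + X))
b(F) = 318 - 93*F
b(545) - v(n(-20), -582)/219737 = (318 - 93*545) - (-582*(1 + 4*(-582))/(76 + 17))/219737 = (318 - 50685) - (-582*(1 - 2328)/93)/219737 = -50367 - (-582*1/93*(-2327))/219737 = -50367 - 451438/(31*219737) = -50367 - 1*451438/6811847 = -50367 - 451438/6811847 = -343092749287/6811847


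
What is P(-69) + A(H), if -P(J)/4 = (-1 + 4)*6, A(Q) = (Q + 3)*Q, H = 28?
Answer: 796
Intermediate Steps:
A(Q) = Q*(3 + Q) (A(Q) = (3 + Q)*Q = Q*(3 + Q))
P(J) = -72 (P(J) = -4*(-1 + 4)*6 = -12*6 = -4*18 = -72)
P(-69) + A(H) = -72 + 28*(3 + 28) = -72 + 28*31 = -72 + 868 = 796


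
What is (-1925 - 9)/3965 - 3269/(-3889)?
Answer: 5440259/15419885 ≈ 0.35281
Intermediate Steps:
(-1925 - 9)/3965 - 3269/(-3889) = -1934*1/3965 - 3269*(-1/3889) = -1934/3965 + 3269/3889 = 5440259/15419885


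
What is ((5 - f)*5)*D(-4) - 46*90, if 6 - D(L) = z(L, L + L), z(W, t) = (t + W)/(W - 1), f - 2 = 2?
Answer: -4122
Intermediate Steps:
f = 4 (f = 2 + 2 = 4)
z(W, t) = (W + t)/(-1 + W)
D(L) = 6 - 3*L/(-1 + L) (D(L) = 6 - (L + (L + L))/(-1 + L) = 6 - (L + 2*L)/(-1 + L) = 6 - 3*L/(-1 + L))
((5 - f)*5)*D(-4) - 46*90 = ((5 - 1*4)*5)*(3*(-2 - 4)/(-1 - 4)) - 46*90 = ((5 - 4)*5)*(3*(-6)/(-5)) - 4140 = (1*5)*(3*(-⅕)*(-6)) - 4140 = 5*(18/5) - 4140 = 18 - 4140 = -4122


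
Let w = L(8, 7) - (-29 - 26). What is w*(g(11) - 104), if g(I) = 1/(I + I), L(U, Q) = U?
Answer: -144081/22 ≈ -6549.1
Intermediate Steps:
g(I) = 1/(2*I)
w = 63 (w = 8 - (-29 - 26) = 8 - 1*(-55) = 8 + 55 = 63)
w*(g(11) - 104) = 63*((½)/11 - 104) = 63*((½)*(1/11) - 104) = 63*(1/22 - 104) = 63*(-2287/22) = -144081/22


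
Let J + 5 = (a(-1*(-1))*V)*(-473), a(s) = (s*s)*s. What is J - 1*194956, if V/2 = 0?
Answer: -194961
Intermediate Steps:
a(s) = s**3 (a(s) = s**2*s = s**3)
V = 0 (V = 2*0 = 0)
J = -5 (J = -5 + ((-1*(-1))**3*0)*(-473) = -5 + (1**3*0)*(-473) = -5 + (1*0)*(-473) = -5 + 0*(-473) = -5 + 0 = -5)
J - 1*194956 = -5 - 1*194956 = -5 - 194956 = -194961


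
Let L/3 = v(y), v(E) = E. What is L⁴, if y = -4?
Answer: 20736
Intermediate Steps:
L = -12 (L = 3*(-4) = -12)
L⁴ = (-12)⁴ = 20736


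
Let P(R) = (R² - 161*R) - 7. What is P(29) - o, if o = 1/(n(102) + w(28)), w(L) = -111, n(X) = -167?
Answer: -1066129/278 ≈ -3835.0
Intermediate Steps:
P(R) = -7 + R² - 161*R
o = -1/278 (o = 1/(-167 - 111) = 1/(-278) = -1/278 ≈ -0.0035971)
P(29) - o = (-7 + 29² - 161*29) - 1*(-1/278) = (-7 + 841 - 4669) + 1/278 = -3835 + 1/278 = -1066129/278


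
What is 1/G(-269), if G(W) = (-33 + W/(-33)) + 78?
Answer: 33/1754 ≈ 0.018814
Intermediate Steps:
G(W) = 45 - W/33 (G(W) = (-33 + W*(-1/33)) + 78 = (-33 - W/33) + 78 = 45 - W/33)
1/G(-269) = 1/(45 - 1/33*(-269)) = 1/(45 + 269/33) = 1/(1754/33) = 33/1754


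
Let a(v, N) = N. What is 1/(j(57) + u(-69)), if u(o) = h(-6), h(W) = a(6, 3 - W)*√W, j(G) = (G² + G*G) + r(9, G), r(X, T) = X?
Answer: 241/1568205 - I*√6/4704615 ≈ 0.00015368 - 5.2066e-7*I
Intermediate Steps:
j(G) = 9 + 2*G² (j(G) = (G² + G*G) + 9 = (G² + G²) + 9 = 2*G² + 9 = 9 + 2*G²)
h(W) = √W*(3 - W) (h(W) = (3 - W)*√W = √W*(3 - W))
u(o) = 9*I*√6 (u(o) = √(-6)*(3 - 1*(-6)) = (I*√6)*(3 + 6) = (I*√6)*9 = 9*I*√6)
1/(j(57) + u(-69)) = 1/((9 + 2*57²) + 9*I*√6) = 1/((9 + 2*3249) + 9*I*√6) = 1/((9 + 6498) + 9*I*√6) = 1/(6507 + 9*I*√6)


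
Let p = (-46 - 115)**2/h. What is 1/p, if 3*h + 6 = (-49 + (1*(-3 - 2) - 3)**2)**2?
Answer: 73/25921 ≈ 0.0028162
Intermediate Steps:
h = 73 (h = -2 + (-49 + (1*(-3 - 2) - 3)**2)**2/3 = -2 + (-49 + (1*(-5) - 3)**2)**2/3 = -2 + (-49 + (-5 - 3)**2)**2/3 = -2 + (-49 + (-8)**2)**2/3 = -2 + (-49 + 64)**2/3 = -2 + (1/3)*15**2 = -2 + (1/3)*225 = -2 + 75 = 73)
p = 25921/73 (p = (-46 - 115)**2/73 = (-161)**2*(1/73) = 25921*(1/73) = 25921/73 ≈ 355.08)
1/p = 1/(25921/73) = 73/25921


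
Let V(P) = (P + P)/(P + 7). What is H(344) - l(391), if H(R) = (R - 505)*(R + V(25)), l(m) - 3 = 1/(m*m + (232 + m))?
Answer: -8540741899/153504 ≈ -55639.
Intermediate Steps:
V(P) = 2*P/(7 + P) (V(P) = (2*P)/(7 + P) = 2*P/(7 + P))
l(m) = 3 + 1/(232 + m + m²) (l(m) = 3 + 1/(m*m + (232 + m)) = 3 + 1/(m² + (232 + m)) = 3 + 1/(232 + m + m²))
H(R) = (-505 + R)*(25/16 + R) (H(R) = (R - 505)*(R + 2*25/(7 + 25)) = (-505 + R)*(R + 2*25/32) = (-505 + R)*(R + 2*25*(1/32)) = (-505 + R)*(R + 25/16) = (-505 + R)*(25/16 + R))
H(344) - l(391) = (-12625/16 + 344² - 8055/16*344) - (697 + 3*391 + 3*391²)/(232 + 391 + 391²) = (-12625/16 + 118336 - 346365/2) - (697 + 1173 + 3*152881)/(232 + 391 + 152881) = -890169/16 - (697 + 1173 + 458643)/153504 = -890169/16 - 460513/153504 = -8540741899/153504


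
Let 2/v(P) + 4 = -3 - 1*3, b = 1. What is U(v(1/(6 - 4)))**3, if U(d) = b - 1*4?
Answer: -27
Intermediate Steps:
v(P) = -1/5 (v(P) = 2/(-4 + (-3 - 1*3)) = 2/(-4 + (-3 - 3)) = 2/(-4 - 6) = 2/(-10) = 2*(-1/10) = -1/5)
U(d) = -3 (U(d) = 1 - 1*4 = 1 - 4 = -3)
U(v(1/(6 - 4)))**3 = (-3)**3 = -27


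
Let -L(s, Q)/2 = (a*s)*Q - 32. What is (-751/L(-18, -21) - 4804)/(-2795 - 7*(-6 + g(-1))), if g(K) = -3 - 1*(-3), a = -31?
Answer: 112894751/64695500 ≈ 1.7450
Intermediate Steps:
L(s, Q) = 64 + 62*Q*s (L(s, Q) = -2*((-31*s)*Q - 32) = -2*(-31*Q*s - 32) = -2*(-32 - 31*Q*s) = 64 + 62*Q*s)
g(K) = 0 (g(K) = -3 + 3 = 0)
(-751/L(-18, -21) - 4804)/(-2795 - 7*(-6 + g(-1))) = (-751/(64 + 62*(-21)*(-18)) - 4804)/(-2795 - 7*(-6 + 0)) = (-751/(64 + 23436) - 4804)/(-2795 - 7*(-6)) = (-751/23500 - 4804)/(-2795 + 42) = (-751*1/23500 - 4804)/(-2753) = (-751/23500 - 4804)*(-1/2753) = -112894751/23500*(-1/2753) = 112894751/64695500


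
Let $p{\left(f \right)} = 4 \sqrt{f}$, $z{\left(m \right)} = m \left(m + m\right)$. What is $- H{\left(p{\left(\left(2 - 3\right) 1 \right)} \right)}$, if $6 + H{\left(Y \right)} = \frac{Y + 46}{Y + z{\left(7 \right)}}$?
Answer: $\frac{1023}{185} - \frac{4 i}{185} \approx 5.5297 - 0.021622 i$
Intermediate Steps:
$z{\left(m \right)} = 2 m^{2}$ ($z{\left(m \right)} = m 2 m = 2 m^{2}$)
$H{\left(Y \right)} = -6 + \frac{46 + Y}{98 + Y}$ ($H{\left(Y \right)} = -6 + \frac{Y + 46}{Y + 2 \cdot 7^{2}} = -6 + \frac{46 + Y}{Y + 2 \cdot 49} = -6 + \frac{46 + Y}{Y + 98} = -6 + \frac{46 + Y}{98 + Y}$)
$- H{\left(p{\left(\left(2 - 3\right) 1 \right)} \right)} = - \frac{-542 - 5 \cdot 4 \sqrt{\left(2 - 3\right) 1}}{98 + 4 \sqrt{\left(2 - 3\right) 1}} = - \frac{-542 - 5 \cdot 4 \sqrt{\left(-1\right) 1}}{98 + 4 \sqrt{\left(-1\right) 1}} = - \frac{-542 - 5 \cdot 4 \sqrt{-1}}{98 + 4 \sqrt{-1}} = - \frac{-542 - 5 \cdot 4 i}{98 + 4 i} = - \frac{98 - 4 i}{9620} \left(-542 - 20 i\right) = - \frac{\left(-542 - 20 i\right) \left(98 - 4 i\right)}{9620}$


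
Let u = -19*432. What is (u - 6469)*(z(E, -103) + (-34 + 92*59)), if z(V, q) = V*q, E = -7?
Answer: -89749855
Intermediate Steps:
u = -8208
(u - 6469)*(z(E, -103) + (-34 + 92*59)) = (-8208 - 6469)*(-7*(-103) + (-34 + 92*59)) = -14677*(721 + (-34 + 5428)) = -14677*(721 + 5394) = -14677*6115 = -89749855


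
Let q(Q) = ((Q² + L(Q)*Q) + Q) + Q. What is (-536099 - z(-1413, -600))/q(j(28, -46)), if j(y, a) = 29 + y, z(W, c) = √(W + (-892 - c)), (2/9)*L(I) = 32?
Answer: -536099/11571 - I*√1705/11571 ≈ -46.331 - 0.0035685*I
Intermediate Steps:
L(I) = 144 (L(I) = (9/2)*32 = 144)
z(W, c) = √(-892 + W - c)
q(Q) = Q² + 146*Q (q(Q) = ((Q² + 144*Q) + Q) + Q = (Q² + 145*Q) + Q = Q² + 146*Q)
(-536099 - z(-1413, -600))/q(j(28, -46)) = (-536099 - √(-892 - 1413 - 1*(-600)))/(((29 + 28)*(146 + (29 + 28)))) = (-536099 - √(-892 - 1413 + 600))/((57*(146 + 57))) = (-536099 - √(-1705))/((57*203)) = (-536099 - I*√1705)/11571 = (-536099 - I*√1705)*(1/11571) = -536099/11571 - I*√1705/11571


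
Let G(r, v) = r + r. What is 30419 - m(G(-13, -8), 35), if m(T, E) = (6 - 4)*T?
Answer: 30471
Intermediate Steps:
G(r, v) = 2*r
m(T, E) = 2*T
30419 - m(G(-13, -8), 35) = 30419 - 2*2*(-13) = 30419 - 2*(-26) = 30419 - 1*(-52) = 30419 + 52 = 30471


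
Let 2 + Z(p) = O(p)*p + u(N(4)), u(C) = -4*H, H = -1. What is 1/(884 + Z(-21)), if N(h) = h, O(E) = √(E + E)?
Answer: 443/401759 + 21*I*√42/803518 ≈ 0.0011027 + 0.00016937*I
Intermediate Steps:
O(E) = √2*√E (O(E) = √(2*E) = √2*√E)
u(C) = 4 (u(C) = -4*(-1) = 4)
Z(p) = 2 + √2*p^(3/2) (Z(p) = -2 + ((√2*√p)*p + 4) = -2 + (√2*p^(3/2) + 4) = -2 + (4 + √2*p^(3/2)) = 2 + √2*p^(3/2))
1/(884 + Z(-21)) = 1/(884 + (2 + √2*(-21)^(3/2))) = 1/(884 + (2 + √2*(-21*I*√21))) = 1/(884 + (2 - 21*I*√42)) = 1/(886 - 21*I*√42)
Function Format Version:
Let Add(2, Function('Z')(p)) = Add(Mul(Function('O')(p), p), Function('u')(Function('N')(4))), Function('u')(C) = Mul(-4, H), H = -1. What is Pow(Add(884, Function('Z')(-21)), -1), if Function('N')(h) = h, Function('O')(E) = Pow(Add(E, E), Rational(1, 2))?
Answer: Add(Rational(443, 401759), Mul(Rational(21, 803518), I, Pow(42, Rational(1, 2)))) ≈ Add(0.0011027, Mul(0.00016937, I))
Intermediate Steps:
Function('O')(E) = Mul(Pow(2, Rational(1, 2)), Pow(E, Rational(1, 2))) (Function('O')(E) = Pow(Mul(2, E), Rational(1, 2)) = Mul(Pow(2, Rational(1, 2)), Pow(E, Rational(1, 2))))
Function('u')(C) = 4 (Function('u')(C) = Mul(-4, -1) = 4)
Function('Z')(p) = Add(2, Mul(Pow(2, Rational(1, 2)), Pow(p, Rational(3, 2)))) (Function('Z')(p) = Add(-2, Add(Mul(Mul(Pow(2, Rational(1, 2)), Pow(p, Rational(1, 2))), p), 4)) = Add(-2, Add(Mul(Pow(2, Rational(1, 2)), Pow(p, Rational(3, 2))), 4)) = Add(-2, Add(4, Mul(Pow(2, Rational(1, 2)), Pow(p, Rational(3, 2))))) = Add(2, Mul(Pow(2, Rational(1, 2)), Pow(p, Rational(3, 2)))))
Pow(Add(884, Function('Z')(-21)), -1) = Pow(Add(884, Add(2, Mul(Pow(2, Rational(1, 2)), Pow(-21, Rational(3, 2))))), -1) = Pow(Add(884, Add(2, Mul(Pow(2, Rational(1, 2)), Mul(-21, I, Pow(21, Rational(1, 2)))))), -1) = Pow(Add(884, Add(2, Mul(-21, I, Pow(42, Rational(1, 2))))), -1) = Pow(Add(886, Mul(-21, I, Pow(42, Rational(1, 2)))), -1)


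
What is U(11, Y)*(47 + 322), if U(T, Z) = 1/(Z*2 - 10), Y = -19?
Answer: -123/16 ≈ -7.6875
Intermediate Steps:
U(T, Z) = 1/(-10 + 2*Z) (U(T, Z) = 1/(2*Z - 10) = 1/(-10 + 2*Z))
U(11, Y)*(47 + 322) = (1/(2*(-5 - 19)))*(47 + 322) = ((1/2)/(-24))*369 = ((1/2)*(-1/24))*369 = -1/48*369 = -123/16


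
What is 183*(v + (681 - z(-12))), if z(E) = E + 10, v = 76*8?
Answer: 236253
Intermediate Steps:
v = 608
z(E) = 10 + E
183*(v + (681 - z(-12))) = 183*(608 + (681 - (10 - 12))) = 183*(608 + (681 - 1*(-2))) = 183*(608 + (681 + 2)) = 183*(608 + 683) = 183*1291 = 236253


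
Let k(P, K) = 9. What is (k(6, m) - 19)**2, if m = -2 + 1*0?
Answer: 100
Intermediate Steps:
m = -2 (m = -2 + 0 = -2)
(k(6, m) - 19)**2 = (9 - 19)**2 = (-10)**2 = 100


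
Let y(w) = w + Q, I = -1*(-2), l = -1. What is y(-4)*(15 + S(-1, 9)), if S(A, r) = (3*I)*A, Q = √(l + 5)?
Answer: -18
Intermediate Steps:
I = 2
Q = 2 (Q = √(-1 + 5) = √4 = 2)
S(A, r) = 6*A (S(A, r) = (3*2)*A = 6*A)
y(w) = 2 + w (y(w) = w + 2 = 2 + w)
y(-4)*(15 + S(-1, 9)) = (2 - 4)*(15 + 6*(-1)) = -2*(15 - 6) = -2*9 = -18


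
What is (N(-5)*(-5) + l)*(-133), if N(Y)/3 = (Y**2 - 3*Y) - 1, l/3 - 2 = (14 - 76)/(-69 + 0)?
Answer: 1762915/23 ≈ 76649.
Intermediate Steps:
l = 200/23 (l = 6 + 3*((14 - 76)/(-69 + 0)) = 6 + 3*(-62/(-69)) = 6 + 3*(-62*(-1/69)) = 6 + 3*(62/69) = 6 + 62/23 = 200/23 ≈ 8.6956)
N(Y) = -3 - 9*Y + 3*Y**2 (N(Y) = 3*((Y**2 - 3*Y) - 1) = 3*(-1 + Y**2 - 3*Y) = -3 - 9*Y + 3*Y**2)
(N(-5)*(-5) + l)*(-133) = ((-3 - 9*(-5) + 3*(-5)**2)*(-5) + 200/23)*(-133) = ((-3 + 45 + 3*25)*(-5) + 200/23)*(-133) = ((-3 + 45 + 75)*(-5) + 200/23)*(-133) = (117*(-5) + 200/23)*(-133) = (-585 + 200/23)*(-133) = -13255/23*(-133) = 1762915/23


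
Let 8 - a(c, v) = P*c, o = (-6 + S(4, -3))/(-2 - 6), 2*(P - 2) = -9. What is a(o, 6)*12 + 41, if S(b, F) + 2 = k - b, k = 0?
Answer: 182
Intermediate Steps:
S(b, F) = -2 - b (S(b, F) = -2 + (0 - b) = -2 - b)
P = -5/2 (P = 2 + (½)*(-9) = 2 - 9/2 = -5/2 ≈ -2.5000)
o = 3/2 (o = (-6 + (-2 - 1*4))/(-2 - 6) = (-6 + (-2 - 4))/(-8) = (-6 - 6)*(-⅛) = -12*(-⅛) = 3/2 ≈ 1.5000)
a(c, v) = 8 + 5*c/2 (a(c, v) = 8 - (-5)*c/2 = 8 + 5*c/2)
a(o, 6)*12 + 41 = (8 + (5/2)*(3/2))*12 + 41 = (8 + 15/4)*12 + 41 = (47/4)*12 + 41 = 141 + 41 = 182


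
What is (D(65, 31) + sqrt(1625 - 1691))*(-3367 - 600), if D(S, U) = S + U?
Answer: -380832 - 3967*I*sqrt(66) ≈ -3.8083e+5 - 32228.0*I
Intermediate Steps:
(D(65, 31) + sqrt(1625 - 1691))*(-3367 - 600) = ((65 + 31) + sqrt(1625 - 1691))*(-3367 - 600) = (96 + sqrt(-66))*(-3967) = (96 + I*sqrt(66))*(-3967) = -380832 - 3967*I*sqrt(66)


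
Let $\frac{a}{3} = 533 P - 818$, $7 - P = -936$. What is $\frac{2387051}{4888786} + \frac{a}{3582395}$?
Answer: $\frac{15910952677903}{17513562522470} \approx 0.90849$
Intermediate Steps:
$P = 943$ ($P = 7 - -936 = 7 + 936 = 943$)
$a = 1505403$ ($a = 3 \left(533 \cdot 943 - 818\right) = 3 \left(502619 - 818\right) = 3 \cdot 501801 = 1505403$)
$\frac{2387051}{4888786} + \frac{a}{3582395} = \frac{2387051}{4888786} + \frac{1505403}{3582395} = \frac{15910952677903}{17513562522470}$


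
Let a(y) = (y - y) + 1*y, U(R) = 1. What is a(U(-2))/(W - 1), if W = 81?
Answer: 1/80 ≈ 0.012500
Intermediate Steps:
a(y) = y (a(y) = 0 + y = y)
a(U(-2))/(W - 1) = 1/(81 - 1) = 1/80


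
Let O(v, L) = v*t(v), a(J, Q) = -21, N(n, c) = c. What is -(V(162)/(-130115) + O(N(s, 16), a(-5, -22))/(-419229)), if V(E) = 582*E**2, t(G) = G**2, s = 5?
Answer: 6403840050872/54547981335 ≈ 117.40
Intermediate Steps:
O(v, L) = v**3 (O(v, L) = v*v**2 = v**3)
-(V(162)/(-130115) + O(N(s, 16), a(-5, -22))/(-419229)) = -((582*162**2)/(-130115) + 16**3/(-419229)) = -((582*26244)*(-1/130115) + 4096*(-1/419229)) = -(15274008*(-1/130115) - 4096/419229) = -(-15274008/130115 - 4096/419229) = -1*(-6403840050872/54547981335) = 6403840050872/54547981335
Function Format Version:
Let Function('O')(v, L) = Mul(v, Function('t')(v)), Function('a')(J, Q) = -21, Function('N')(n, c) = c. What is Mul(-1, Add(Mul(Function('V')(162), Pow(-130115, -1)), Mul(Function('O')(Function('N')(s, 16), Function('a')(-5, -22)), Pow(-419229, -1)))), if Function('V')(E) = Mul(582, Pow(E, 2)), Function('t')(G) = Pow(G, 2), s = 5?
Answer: Rational(6403840050872, 54547981335) ≈ 117.40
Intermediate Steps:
Function('O')(v, L) = Pow(v, 3) (Function('O')(v, L) = Mul(v, Pow(v, 2)) = Pow(v, 3))
Mul(-1, Add(Mul(Function('V')(162), Pow(-130115, -1)), Mul(Function('O')(Function('N')(s, 16), Function('a')(-5, -22)), Pow(-419229, -1)))) = Mul(-1, Add(Mul(Mul(582, Pow(162, 2)), Pow(-130115, -1)), Mul(Pow(16, 3), Pow(-419229, -1)))) = Mul(-1, Add(Mul(Mul(582, 26244), Rational(-1, 130115)), Mul(4096, Rational(-1, 419229)))) = Mul(-1, Add(Mul(15274008, Rational(-1, 130115)), Rational(-4096, 419229))) = Mul(-1, Add(Rational(-15274008, 130115), Rational(-4096, 419229))) = Mul(-1, Rational(-6403840050872, 54547981335)) = Rational(6403840050872, 54547981335)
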